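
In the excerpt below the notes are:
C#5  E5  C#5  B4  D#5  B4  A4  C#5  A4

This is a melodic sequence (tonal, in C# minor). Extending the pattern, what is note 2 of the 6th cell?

G#4

With 3-note cells, note 2 of each statement runs E5, D#5, C#5.
Carrying that down a 2nd forward: B4 → A4 → G#4.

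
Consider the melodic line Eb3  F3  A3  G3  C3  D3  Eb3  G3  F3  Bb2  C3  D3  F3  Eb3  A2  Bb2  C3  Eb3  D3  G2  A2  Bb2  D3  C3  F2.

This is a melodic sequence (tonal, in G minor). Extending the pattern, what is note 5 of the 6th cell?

Eb2

The unit is 5 notes. Position-5 pitches of the 5 shown cells: C3, Bb2, A2, G2, F2.
Each moves down a 2nd; the next is Eb2.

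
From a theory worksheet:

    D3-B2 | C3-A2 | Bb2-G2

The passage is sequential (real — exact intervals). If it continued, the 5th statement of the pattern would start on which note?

Unit = 2 notes; the statements start on D3, C3, Bb2, moving down a 2nd each time.
Continuing: Ab2 → Gb2. Statement 5 starts on Gb2.

Gb2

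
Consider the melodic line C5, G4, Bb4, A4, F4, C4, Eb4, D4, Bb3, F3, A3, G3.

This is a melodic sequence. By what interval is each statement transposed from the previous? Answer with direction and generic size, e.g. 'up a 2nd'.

Taking 4-note groups, the heads are C5, F4, Bb3: the pattern moves down a 5th.
C5 to F4 is down a 5th.

down a 5th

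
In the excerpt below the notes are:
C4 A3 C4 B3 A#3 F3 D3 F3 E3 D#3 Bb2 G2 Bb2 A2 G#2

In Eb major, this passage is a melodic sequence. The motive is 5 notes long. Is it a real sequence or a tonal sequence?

Each cell has the same semitone pattern (-3, 3, -1, -1) — intervals are preserved exactly.
And A3 lies outside Eb major, so the sequence is real rather than tonal.

real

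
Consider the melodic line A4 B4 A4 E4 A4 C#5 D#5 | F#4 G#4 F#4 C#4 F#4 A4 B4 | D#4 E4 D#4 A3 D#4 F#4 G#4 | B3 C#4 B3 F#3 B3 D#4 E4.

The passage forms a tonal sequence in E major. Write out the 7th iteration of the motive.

C#3 D#3 C#3 G#2 C#3 E3 F#3

Unit = 7 notes; the statements start on A4, F#4, D#4, B3, moving down a 3rd each time.
Carrying on: G#3 → E3 → C#3.
From C#3 the diatonic shape gives C#3 D#3 C#3 G#2 C#3 E3 F#3.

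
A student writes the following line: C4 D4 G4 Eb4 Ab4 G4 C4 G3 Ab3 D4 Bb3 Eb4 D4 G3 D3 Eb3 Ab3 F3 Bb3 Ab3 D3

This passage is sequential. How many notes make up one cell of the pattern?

7

21 notes total. Splitting into 3 groups of 7:
C4 D4 G4 Eb4 Ab4 G4 C4 | G3 Ab3 D4 Bb3 Eb4 D4 G3 | D3 Eb3 Ab3 F3 Bb3 Ab3 D3
Each cell is the previous one down a 4th — so the unit is 7 notes.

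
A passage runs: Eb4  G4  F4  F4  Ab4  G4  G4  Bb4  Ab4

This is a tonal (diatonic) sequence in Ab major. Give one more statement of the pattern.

Taking 3-note groups, the heads are Eb4, F4, G4: the pattern moves up a 2nd.
So cell 4 is Ab4 C5 Bb4.

Ab4 C5 Bb4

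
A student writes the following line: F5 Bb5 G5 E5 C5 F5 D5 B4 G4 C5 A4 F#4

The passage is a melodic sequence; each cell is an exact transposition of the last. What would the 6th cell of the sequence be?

E3 A3 F#3 D#3

Unit = 4 notes; the statements start on F5, C5, G4, moving down a 4th each time.
Continuing the starts: D4 → A3 → E3.
So cell 6 is E3 A3 F#3 D#3.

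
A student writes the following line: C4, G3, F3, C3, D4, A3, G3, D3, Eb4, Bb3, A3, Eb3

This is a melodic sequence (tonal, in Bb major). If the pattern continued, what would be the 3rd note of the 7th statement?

With 4-note cells, note 3 of each statement runs F3, G3, A3.
Each moves up a 2nd. Continuing: Bb3 → C4 → D4 → Eb4.

Eb4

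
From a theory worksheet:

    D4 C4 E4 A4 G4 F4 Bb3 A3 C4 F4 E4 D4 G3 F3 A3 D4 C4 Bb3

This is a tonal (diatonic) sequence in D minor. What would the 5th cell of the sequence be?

With a 6-note motive the entries are D4, Bb3, G3, each down a 3rd from the previous.
Extending down a 3rd: E3 → C3.
From C3 the diatonic shape gives C3 Bb2 D3 G3 F3 E3.

C3 Bb2 D3 G3 F3 E3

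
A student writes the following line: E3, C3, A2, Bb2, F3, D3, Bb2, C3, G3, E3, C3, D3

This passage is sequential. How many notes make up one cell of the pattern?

4

12 notes total. Splitting into 3 groups of 4:
E3 C3 A2 Bb2 | F3 D3 Bb2 C3 | G3 E3 C3 D3
Each cell is the previous one up a 2nd — so the unit is 4 notes.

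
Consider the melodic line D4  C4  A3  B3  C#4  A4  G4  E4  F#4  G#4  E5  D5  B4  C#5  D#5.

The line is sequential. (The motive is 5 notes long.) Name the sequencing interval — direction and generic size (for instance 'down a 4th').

up a 5th

Taking 5-note groups, the heads are D4, A4, E5: the pattern moves up a 5th.
From D4 to A4: up a 5th.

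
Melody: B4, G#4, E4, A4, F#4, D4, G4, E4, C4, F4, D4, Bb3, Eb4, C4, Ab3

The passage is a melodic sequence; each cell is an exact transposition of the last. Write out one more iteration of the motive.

Db4 Bb3 Gb3

Unit = 3 notes; the statements start on B4, A4, G4, F4, Eb4, moving down a 2nd each time.
So cell 6 is Db4 Bb3 Gb3.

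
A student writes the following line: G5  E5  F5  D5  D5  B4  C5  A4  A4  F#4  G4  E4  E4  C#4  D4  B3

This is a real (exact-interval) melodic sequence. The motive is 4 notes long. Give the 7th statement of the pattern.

Taking 4-note groups, the heads are G5, D5, A4, E4: the pattern moves down a 4th.
Continuing the starts: B3 → F#3 → C#3.
Statement 7 starts on C#3 and keeps the same exact contour: C#3 A#2 B2 G#2.

C#3 A#2 B2 G#2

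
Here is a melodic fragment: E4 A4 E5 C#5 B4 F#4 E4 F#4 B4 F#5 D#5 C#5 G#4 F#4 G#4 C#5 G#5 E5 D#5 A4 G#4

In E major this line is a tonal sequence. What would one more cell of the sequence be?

A4 D#5 A5 F#5 E5 B4 A4

Unit = 7 notes; the statements start on E4, F#4, G#4, moving up a 2nd each time.
From A4 the diatonic shape gives A4 D#5 A5 F#5 E5 B4 A4.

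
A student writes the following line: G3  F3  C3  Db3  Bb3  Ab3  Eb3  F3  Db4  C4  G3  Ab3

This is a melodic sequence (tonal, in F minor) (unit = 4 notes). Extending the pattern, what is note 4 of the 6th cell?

G4

Grouping in 4s, the 4th note of each cell is Db3, F3, Ab3.
Each moves up a 3rd. Continuing: C4 → Eb4 → G4.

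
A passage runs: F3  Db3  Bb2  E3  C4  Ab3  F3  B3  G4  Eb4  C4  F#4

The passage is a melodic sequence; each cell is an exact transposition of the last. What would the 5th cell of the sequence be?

Unit = 4 notes; the statements start on F3, C4, G4, moving up a 5th each time.
Continuing the starts: D5 → A5.
Statement 5 starts on A5 and keeps the same exact contour: A5 F5 D5 G#5.

A5 F5 D5 G#5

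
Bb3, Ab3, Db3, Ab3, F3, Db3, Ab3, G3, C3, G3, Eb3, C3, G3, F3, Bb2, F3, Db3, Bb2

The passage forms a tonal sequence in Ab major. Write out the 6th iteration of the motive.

Db3 C3 F2 C3 Ab2 F2

Taking 6-note groups, the heads are Bb3, Ab3, G3: the pattern moves down a 2nd.
Continuing the starts: F3 → Eb3 → Db3.
Statement 6 starts on Db3 and keeps the same diatonic contour: Db3 C3 F2 C3 Ab2 F2.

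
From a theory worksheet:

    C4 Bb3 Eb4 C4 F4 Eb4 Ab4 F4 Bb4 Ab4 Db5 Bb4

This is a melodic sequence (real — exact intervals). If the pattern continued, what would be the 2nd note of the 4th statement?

With 4-note cells, note 2 of each statement runs Bb3, Eb4, Ab4.
One more up a 4th gives Db5.

Db5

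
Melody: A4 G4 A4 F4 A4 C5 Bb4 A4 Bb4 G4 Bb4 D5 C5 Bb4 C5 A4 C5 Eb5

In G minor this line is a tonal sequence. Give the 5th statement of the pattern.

Eb5 D5 Eb5 C5 Eb5 G5

The 6-note cells begin on A4, Bb4, C5 — each up a 2nd from the last.
Continuing the starts: D5 → Eb5.
Statement 5 starts on Eb5 and keeps the same diatonic contour: Eb5 D5 Eb5 C5 Eb5 G5.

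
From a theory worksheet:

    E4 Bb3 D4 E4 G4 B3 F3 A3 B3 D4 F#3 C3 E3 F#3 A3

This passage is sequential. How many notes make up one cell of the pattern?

There are 15 notes; a 5-note unit gives 3 cells:
E4 Bb3 D4 E4 G4 | B3 F3 A3 B3 D4 | F#3 C3 E3 F#3 A3
Every group is a transposition down a 4th of the one before; no shorter unit works.

5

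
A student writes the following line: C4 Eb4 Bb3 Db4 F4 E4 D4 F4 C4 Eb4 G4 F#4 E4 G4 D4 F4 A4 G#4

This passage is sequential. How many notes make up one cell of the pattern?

Try groups of 6 (3 cells in 18 notes):
C4 Eb4 Bb3 Db4 F4 E4 | D4 F4 C4 Eb4 G4 F#4 | E4 G4 D4 F4 A4 G#4
Every group is a transposition up a 2nd of the one before; no shorter unit works.

6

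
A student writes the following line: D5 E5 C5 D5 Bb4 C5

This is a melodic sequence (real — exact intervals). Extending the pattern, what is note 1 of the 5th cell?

Grouping in 2s, the 1st note of each cell is D5, C5, Bb4.
Each moves down a 2nd. Continuing: Ab4 → Gb4.

Gb4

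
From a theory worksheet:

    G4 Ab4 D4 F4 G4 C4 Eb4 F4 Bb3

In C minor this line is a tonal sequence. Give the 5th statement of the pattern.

Unit = 3 notes; the statements start on G4, F4, Eb4, moving down a 2nd each time.
Continuing the starts: D4 → C4.
From C4 the diatonic shape gives C4 D4 G3.

C4 D4 G3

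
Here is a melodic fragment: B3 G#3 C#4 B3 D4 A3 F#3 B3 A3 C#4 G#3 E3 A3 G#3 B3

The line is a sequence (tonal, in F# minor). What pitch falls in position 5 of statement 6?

F#3

The unit is 5 notes. Position-5 pitches of the 3 shown cells: D4, C#4, B3.
Extending down a 2nd: A3 → G#3 → F#3.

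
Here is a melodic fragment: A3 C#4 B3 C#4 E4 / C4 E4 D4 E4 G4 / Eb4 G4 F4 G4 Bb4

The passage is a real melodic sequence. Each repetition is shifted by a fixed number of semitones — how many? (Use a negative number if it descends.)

3

With a 5-note motive the entries are A3, C4, Eb4, each up a 3rd from the previous.
Counting half-steps from A3 to C4: 3.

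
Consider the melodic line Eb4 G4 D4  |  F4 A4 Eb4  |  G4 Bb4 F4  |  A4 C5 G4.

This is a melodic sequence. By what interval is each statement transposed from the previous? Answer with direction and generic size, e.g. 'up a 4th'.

up a 2nd

Taking 3-note groups, the heads are Eb4, F4, G4, A4: the pattern moves up a 2nd.
Eb4 to F4 is up a 2nd.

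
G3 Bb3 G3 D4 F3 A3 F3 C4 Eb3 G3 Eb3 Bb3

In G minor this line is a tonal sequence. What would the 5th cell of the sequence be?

Unit = 4 notes; the statements start on G3, F3, Eb3, moving down a 2nd each time.
Extending down a 2nd: D3 → C3.
Statement 5 starts on C3 and keeps the same diatonic contour: C3 Eb3 C3 G3.

C3 Eb3 C3 G3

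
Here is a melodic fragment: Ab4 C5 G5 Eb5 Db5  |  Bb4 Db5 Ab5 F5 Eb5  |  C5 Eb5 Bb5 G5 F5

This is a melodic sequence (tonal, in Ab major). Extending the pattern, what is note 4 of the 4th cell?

With 5-note cells, note 4 of each statement runs Eb5, F5, G5.
Each moves up a 2nd; the next is Ab5.

Ab5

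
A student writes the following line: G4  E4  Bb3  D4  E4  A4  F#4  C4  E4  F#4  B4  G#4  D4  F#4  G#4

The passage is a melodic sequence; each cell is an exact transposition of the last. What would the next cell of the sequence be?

The 5-note cells begin on G4, A4, B4 — each up a 2nd from the last.
From C#5 the exact shape gives C#5 A#4 E4 G#4 A#4.

C#5 A#4 E4 G#4 A#4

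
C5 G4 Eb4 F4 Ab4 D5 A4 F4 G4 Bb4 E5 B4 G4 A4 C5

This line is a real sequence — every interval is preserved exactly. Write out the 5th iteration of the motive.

G#5 D#5 B4 C#5 E5

Unit = 5 notes; the statements start on C5, D5, E5, moving up a 2nd each time.
Extending up a 2nd: F#5 → G#5.
From G#5 the exact shape gives G#5 D#5 B4 C#5 E5.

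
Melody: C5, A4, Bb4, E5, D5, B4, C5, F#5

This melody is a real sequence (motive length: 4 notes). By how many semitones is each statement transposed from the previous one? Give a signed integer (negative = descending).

The 4-note cells begin on C5, D5 — each up a 2nd from the last.
C5 to D5 spans +2 semitones.

2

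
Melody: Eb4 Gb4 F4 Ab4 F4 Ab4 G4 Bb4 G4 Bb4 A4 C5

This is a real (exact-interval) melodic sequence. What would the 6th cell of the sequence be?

With a 4-note motive the entries are Eb4, F4, G4, each up a 2nd from the previous.
Extending up a 2nd: A4 → B4 → C#5.
From C#5 the exact shape gives C#5 E5 D#5 F#5.

C#5 E5 D#5 F#5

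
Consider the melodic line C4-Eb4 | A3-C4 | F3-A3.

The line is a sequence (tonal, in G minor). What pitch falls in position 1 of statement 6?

G2

Grouping in 2s, the 1st note of each cell is C4, A3, F3.
Each moves down a 3rd. Continuing: D3 → Bb2 → G2.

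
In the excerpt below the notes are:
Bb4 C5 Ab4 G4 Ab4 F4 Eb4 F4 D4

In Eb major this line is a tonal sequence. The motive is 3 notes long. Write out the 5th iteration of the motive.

Unit = 3 notes; the statements start on Bb4, G4, Eb4, moving down a 3rd each time.
Continuing the starts: C4 → Ab3.
So cell 5 is Ab3 Bb3 G3.

Ab3 Bb3 G3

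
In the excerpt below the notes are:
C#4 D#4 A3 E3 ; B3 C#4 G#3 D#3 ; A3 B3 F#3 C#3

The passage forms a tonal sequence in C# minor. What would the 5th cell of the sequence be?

F#3 G#3 D#3 A2

The 4-note cells begin on C#4, B3, A3 — each down a 2nd from the last.
Extending down a 2nd: G#3 → F#3.
From F#3 the diatonic shape gives F#3 G#3 D#3 A2.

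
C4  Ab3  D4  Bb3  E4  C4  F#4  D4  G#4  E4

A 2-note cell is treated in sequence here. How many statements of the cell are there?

10 notes in groups of 2 gives 10/2 = 5 statements.
Starts: C4, D4, E4, F#4, G#4 — each up a 2nd.

5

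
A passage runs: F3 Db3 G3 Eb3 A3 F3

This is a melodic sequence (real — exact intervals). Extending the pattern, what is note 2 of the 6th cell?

B3

The unit is 2 notes. Position-2 pitches of the 3 shown cells: Db3, Eb3, F3.
Extending up a 2nd: G3 → A3 → B3.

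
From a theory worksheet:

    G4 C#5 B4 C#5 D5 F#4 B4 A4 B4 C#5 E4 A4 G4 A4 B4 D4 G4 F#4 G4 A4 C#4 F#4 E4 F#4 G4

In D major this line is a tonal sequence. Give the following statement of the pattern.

The 5-note cells begin on G4, F#4, E4, D4, C#4 — each down a 2nd from the last.
Statement 6 starts on B3 and keeps the same diatonic contour: B3 E4 D4 E4 F#4.

B3 E4 D4 E4 F#4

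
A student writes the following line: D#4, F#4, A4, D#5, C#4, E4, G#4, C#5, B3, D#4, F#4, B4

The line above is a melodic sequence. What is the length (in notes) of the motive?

There are 12 notes; a 4-note unit gives 3 cells:
D#4 F#4 A4 D#5 | C#4 E4 G#4 C#5 | B3 D#4 F#4 B4
Every group is a transposition down a 2nd of the one before; no shorter unit works.

4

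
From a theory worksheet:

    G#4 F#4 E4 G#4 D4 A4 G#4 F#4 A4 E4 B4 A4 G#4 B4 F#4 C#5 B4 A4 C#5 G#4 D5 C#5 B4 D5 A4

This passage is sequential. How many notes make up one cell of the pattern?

25 notes total. Splitting into 5 groups of 5:
G#4 F#4 E4 G#4 D4 | A4 G#4 F#4 A4 E4 | B4 A4 G#4 B4 F#4 | C#5 B4 A4 C#5 G#4 | D5 C#5 B4 D5 A4
Each cell is the previous one up a 2nd — so the unit is 5 notes.

5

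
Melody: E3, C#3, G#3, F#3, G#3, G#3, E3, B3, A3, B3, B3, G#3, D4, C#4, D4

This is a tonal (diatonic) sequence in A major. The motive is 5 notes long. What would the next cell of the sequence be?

D4 B3 F#4 E4 F#4

With a 5-note motive the entries are E3, G#3, B3, each up a 3rd from the previous.
Statement 4 starts on D4 and keeps the same diatonic contour: D4 B3 F#4 E4 F#4.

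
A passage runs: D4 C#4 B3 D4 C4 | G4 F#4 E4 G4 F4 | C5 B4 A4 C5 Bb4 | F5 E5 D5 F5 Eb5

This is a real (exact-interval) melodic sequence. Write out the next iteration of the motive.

With a 5-note motive the entries are D4, G4, C5, F5, each up a 4th from the previous.
Statement 5 starts on Bb5 and keeps the same exact contour: Bb5 A5 G5 Bb5 Ab5.

Bb5 A5 G5 Bb5 Ab5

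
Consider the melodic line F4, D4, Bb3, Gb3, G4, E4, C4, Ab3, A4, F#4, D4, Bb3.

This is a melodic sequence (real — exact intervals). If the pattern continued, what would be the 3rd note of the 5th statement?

With 4-note cells, note 3 of each statement runs Bb3, C4, D4.
Carrying that up a 2nd forward: E4 → F#4.

F#4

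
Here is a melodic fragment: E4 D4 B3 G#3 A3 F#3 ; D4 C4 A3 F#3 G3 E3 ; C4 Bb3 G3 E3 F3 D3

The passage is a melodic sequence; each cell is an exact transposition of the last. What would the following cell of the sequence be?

Bb3 Ab3 F3 D3 Eb3 C3

Unit = 6 notes; the statements start on E4, D4, C4, moving down a 2nd each time.
Statement 4 starts on Bb3 and keeps the same exact contour: Bb3 Ab3 F3 D3 Eb3 C3.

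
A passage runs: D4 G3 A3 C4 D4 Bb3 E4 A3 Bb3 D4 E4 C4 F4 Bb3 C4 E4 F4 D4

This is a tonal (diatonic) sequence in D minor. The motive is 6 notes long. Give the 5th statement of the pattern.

Taking 6-note groups, the heads are D4, E4, F4: the pattern moves up a 2nd.
Extending up a 2nd: G4 → A4.
Statement 5 starts on A4 and keeps the same diatonic contour: A4 D4 E4 G4 A4 F4.

A4 D4 E4 G4 A4 F4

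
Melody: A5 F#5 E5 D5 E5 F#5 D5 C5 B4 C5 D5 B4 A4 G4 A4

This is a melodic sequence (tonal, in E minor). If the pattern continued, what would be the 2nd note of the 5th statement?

E4

The unit is 5 notes. Position-2 pitches of the 3 shown cells: F#5, D5, B4.
Each moves down a 3rd. Continuing: G4 → E4.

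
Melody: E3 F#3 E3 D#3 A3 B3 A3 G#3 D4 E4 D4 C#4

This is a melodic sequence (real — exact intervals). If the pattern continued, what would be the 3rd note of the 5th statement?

C5

The unit is 4 notes. Position-3 pitches of the 3 shown cells: E3, A3, D4.
Carrying that up a 4th forward: G4 → C5.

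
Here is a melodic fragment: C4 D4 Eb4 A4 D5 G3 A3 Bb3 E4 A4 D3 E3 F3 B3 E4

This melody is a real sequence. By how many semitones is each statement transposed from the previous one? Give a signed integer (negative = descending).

Unit = 5 notes; the statements start on C4, G3, D3, moving down a 4th each time.
C4 to G3 spans -5 semitones.

-5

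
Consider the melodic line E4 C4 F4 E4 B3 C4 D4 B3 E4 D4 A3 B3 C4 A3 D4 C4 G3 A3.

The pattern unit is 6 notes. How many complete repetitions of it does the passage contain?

18 notes in groups of 6 gives 18/6 = 3 statements.
Starts: E4, D4, C4 — each down a 2nd.

3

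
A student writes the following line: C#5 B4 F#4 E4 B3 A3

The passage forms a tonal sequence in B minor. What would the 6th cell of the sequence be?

Taking 2-note groups, the heads are C#5, F#4, B3: the pattern moves down a 5th.
Extending down a 5th: E3 → A2 → D2.
So cell 6 is D2 C#2.

D2 C#2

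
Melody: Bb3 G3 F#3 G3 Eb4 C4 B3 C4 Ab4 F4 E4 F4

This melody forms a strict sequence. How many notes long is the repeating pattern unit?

Try groups of 4 (3 cells in 12 notes):
Bb3 G3 F#3 G3 | Eb4 C4 B3 C4 | Ab4 F4 E4 F4
That's a consistent up a 4th shift per cell, and no other grouping gives one.

4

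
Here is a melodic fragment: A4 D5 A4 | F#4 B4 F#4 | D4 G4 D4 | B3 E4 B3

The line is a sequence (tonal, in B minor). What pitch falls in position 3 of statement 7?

The unit is 3 notes. Position-3 pitches of the 4 shown cells: A4, F#4, D4, B3.
Extending down a 3rd: G3 → E3 → C#3.

C#3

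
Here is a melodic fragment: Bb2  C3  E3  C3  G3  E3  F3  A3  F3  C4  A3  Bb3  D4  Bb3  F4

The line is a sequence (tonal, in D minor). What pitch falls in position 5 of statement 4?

Grouping in 5s, the 5th note of each cell is G3, C4, F4.
From F4, up a 4th gives Bb4.

Bb4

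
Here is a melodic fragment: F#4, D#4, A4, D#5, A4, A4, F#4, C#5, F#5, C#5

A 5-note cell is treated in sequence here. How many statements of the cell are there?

2

10 notes in groups of 5 gives 10/5 = 2 statements.
Starts: F#4, A4 — each up a 3rd.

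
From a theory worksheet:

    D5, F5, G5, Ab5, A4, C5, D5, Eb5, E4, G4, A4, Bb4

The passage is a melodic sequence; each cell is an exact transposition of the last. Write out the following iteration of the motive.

B3 D4 E4 F4

Taking 4-note groups, the heads are D5, A4, E4: the pattern moves down a 4th.
Statement 4 starts on B3 and keeps the same exact contour: B3 D4 E4 F4.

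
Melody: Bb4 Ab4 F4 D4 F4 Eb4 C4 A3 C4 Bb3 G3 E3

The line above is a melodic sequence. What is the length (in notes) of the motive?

4

Try groups of 4 (3 cells in 12 notes):
Bb4 Ab4 F4 D4 | F4 Eb4 C4 A3 | C4 Bb3 G3 E3
Every group is a transposition down a 4th of the one before; no shorter unit works.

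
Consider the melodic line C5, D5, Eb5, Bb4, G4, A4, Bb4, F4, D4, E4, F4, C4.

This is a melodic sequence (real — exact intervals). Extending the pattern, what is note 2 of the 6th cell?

C#3

With 4-note cells, note 2 of each statement runs D5, A4, E4.
Carrying that down a 4th forward: B3 → F#3 → C#3.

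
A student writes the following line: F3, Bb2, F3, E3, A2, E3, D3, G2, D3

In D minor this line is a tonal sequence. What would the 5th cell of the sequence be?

Bb2 E2 Bb2

Taking 3-note groups, the heads are F3, E3, D3: the pattern moves down a 2nd.
Continuing the starts: C3 → Bb2.
So cell 5 is Bb2 E2 Bb2.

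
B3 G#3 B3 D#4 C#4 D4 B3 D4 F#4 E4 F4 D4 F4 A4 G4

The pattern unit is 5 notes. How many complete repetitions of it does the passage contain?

15 notes in groups of 5 gives 15/5 = 3 statements.
Starts: B3, D4, F4 — each up a 3rd.

3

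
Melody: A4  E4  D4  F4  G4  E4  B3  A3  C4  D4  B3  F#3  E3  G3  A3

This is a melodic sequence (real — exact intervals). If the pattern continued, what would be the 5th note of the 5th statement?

With 5-note cells, note 5 of each statement runs G4, D4, A3.
Each moves down a 4th. Continuing: E3 → B2.

B2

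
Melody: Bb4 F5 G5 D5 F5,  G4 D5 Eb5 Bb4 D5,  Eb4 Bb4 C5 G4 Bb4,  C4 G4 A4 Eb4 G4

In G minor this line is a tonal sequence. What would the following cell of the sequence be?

With a 5-note motive the entries are Bb4, G4, Eb4, C4, each down a 3rd from the previous.
Statement 5 starts on A3 and keeps the same diatonic contour: A3 Eb4 F4 C4 Eb4.

A3 Eb4 F4 C4 Eb4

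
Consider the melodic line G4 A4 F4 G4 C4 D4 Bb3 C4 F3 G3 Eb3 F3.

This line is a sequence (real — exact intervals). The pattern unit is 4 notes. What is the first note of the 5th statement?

With a 4-note motive the entries are G4, C4, F3, each down a 5th from the previous.
Continuing: Bb2 → Eb2. Statement 5 starts on Eb2.

Eb2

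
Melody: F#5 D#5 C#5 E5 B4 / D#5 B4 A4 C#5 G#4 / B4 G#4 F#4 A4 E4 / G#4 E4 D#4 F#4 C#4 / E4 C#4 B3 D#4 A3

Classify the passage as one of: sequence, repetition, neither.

sequence

Each 5-note cell is the previous one transposed down a 3rd.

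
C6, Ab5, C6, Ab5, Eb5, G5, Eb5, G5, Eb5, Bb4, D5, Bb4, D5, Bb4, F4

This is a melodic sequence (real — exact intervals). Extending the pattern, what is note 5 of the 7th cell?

A2

With 5-note cells, note 5 of each statement runs Eb5, Bb4, F4.
Extending down a 4th: C4 → G3 → D3 → A2.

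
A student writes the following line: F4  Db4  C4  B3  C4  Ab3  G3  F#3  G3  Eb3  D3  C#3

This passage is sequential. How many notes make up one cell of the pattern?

There are 12 notes; a 4-note unit gives 3 cells:
F4 Db4 C4 B3 | C4 Ab3 G3 F#3 | G3 Eb3 D3 C#3
That's a consistent down a 4th shift per cell, and no other grouping gives one.

4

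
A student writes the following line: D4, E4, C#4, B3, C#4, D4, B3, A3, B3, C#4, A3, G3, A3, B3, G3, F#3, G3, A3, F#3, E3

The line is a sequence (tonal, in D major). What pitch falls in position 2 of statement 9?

D3

Grouping in 4s, the 2nd note of each cell is E4, D4, C#4, B3, A3.
Extending down a 2nd: G3 → F#3 → E3 → D3.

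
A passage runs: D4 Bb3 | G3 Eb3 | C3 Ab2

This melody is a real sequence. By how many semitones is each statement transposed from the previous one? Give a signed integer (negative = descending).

-7

Taking 2-note groups, the heads are D4, G3, C3: the pattern moves down a 5th.
Counting half-steps from D4 to G3: -7.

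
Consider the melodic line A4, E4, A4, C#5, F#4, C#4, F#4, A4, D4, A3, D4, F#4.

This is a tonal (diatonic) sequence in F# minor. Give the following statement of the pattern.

B3 F#3 B3 D4

With a 4-note motive the entries are A4, F#4, D4, each down a 3rd from the previous.
So cell 4 is B3 F#3 B3 D4.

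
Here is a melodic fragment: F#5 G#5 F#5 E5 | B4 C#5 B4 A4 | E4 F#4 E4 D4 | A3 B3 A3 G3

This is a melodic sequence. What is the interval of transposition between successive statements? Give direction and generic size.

down a 5th

The 4-note cells begin on F#5, B4, E4, A3 — each down a 5th from the last.
From F#5 to B4: down a 5th.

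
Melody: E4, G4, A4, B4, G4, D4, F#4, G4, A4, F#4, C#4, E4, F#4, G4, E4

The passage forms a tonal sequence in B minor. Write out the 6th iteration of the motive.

G3 B3 C#4 D4 B3

Taking 5-note groups, the heads are E4, D4, C#4: the pattern moves down a 2nd.
Carrying on: B3 → A3 → G3.
Statement 6 starts on G3 and keeps the same diatonic contour: G3 B3 C#4 D4 B3.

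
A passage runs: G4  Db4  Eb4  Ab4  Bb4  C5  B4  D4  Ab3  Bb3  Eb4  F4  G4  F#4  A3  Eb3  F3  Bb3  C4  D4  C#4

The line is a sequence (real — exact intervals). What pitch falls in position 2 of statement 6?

C2

The unit is 7 notes. Position-2 pitches of the 3 shown cells: Db4, Ab3, Eb3.
Each moves down a 4th. Continuing: Bb2 → F2 → C2.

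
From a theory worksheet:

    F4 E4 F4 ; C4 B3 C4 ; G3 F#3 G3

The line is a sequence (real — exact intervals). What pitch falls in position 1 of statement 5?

A2

Grouping in 3s, the 1st note of each cell is F4, C4, G3.
Each moves down a 4th. Continuing: D3 → A2.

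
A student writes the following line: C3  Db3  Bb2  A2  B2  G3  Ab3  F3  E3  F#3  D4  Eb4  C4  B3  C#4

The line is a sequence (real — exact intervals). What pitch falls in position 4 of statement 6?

G#5

With 5-note cells, note 4 of each statement runs A2, E3, B3.
Extending up a 5th: F#4 → C#5 → G#5.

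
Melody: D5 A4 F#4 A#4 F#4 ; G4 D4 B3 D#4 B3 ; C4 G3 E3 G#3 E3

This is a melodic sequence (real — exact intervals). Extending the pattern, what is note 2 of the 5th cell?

F2

With 5-note cells, note 2 of each statement runs A4, D4, G3.
Carrying that down a 5th forward: C3 → F2.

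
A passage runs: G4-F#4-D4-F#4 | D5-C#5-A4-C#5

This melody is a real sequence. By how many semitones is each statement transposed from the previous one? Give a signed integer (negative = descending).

7

Unit = 4 notes; the statements start on G4, D5, moving up a 5th each time.
G4→D5 is 74 − 67 = 7 semitones.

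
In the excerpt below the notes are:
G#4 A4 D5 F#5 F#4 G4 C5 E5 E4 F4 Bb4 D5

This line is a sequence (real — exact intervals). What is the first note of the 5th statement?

Unit = 4 notes; the statements start on G#4, F#4, E4, moving down a 2nd each time.
Continuing: D4 → C4. Statement 5 starts on C4.

C4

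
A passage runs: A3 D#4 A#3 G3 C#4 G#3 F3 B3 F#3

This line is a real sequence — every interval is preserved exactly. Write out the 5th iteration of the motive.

Db3 G3 D3

Taking 3-note groups, the heads are A3, G3, F3: the pattern moves down a 2nd.
Carrying on: Eb3 → Db3.
So cell 5 is Db3 G3 D3.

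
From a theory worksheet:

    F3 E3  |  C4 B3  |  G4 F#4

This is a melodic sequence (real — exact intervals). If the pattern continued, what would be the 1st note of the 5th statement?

A5

Grouping in 2s, the 1st note of each cell is F3, C4, G4.
Extending up a 5th: D5 → A5.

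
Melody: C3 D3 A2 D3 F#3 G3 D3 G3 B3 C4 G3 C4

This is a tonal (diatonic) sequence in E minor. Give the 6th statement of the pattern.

D5 E5 B4 E5

Unit = 4 notes; the statements start on C3, F#3, B3, moving up a 4th each time.
Carrying on: E4 → A4 → D5.
Statement 6 starts on D5 and keeps the same diatonic contour: D5 E5 B4 E5.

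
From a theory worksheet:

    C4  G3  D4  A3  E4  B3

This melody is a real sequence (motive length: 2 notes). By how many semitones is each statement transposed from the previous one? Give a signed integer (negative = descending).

2

With a 2-note motive the entries are C4, D4, E4, each up a 2nd from the previous.
C4→D4 is 62 − 60 = 2 semitones.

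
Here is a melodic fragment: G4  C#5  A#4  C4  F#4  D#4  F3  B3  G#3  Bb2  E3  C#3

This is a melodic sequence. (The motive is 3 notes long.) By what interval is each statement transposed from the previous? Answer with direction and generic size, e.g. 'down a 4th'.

Taking 3-note groups, the heads are G4, C4, F3, Bb2: the pattern moves down a 5th.
From G4 to C4: down a 5th.

down a 5th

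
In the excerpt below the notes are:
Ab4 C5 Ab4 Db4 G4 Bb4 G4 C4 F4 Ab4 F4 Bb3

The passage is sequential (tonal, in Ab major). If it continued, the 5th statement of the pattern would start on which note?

With a 4-note motive the entries are Ab4, G4, F4, each down a 2nd from the previous.
Continuing: Eb4 → Db4. Statement 5 starts on Db4.

Db4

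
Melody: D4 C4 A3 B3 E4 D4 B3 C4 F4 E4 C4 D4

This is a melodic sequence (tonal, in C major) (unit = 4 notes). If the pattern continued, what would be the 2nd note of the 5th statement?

G4

Grouping in 4s, the 2nd note of each cell is C4, D4, E4.
Extending up a 2nd: F4 → G4.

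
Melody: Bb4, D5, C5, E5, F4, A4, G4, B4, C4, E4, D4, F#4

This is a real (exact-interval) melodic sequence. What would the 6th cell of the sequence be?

A2 C#3 B2 D#3

The 4-note cells begin on Bb4, F4, C4 — each down a 4th from the last.
Extending down a 4th: G3 → D3 → A2.
So cell 6 is A2 C#3 B2 D#3.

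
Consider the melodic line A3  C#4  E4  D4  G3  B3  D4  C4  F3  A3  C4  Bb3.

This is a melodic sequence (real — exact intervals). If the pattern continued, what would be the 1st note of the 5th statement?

With 4-note cells, note 1 of each statement runs A3, G3, F3.
Extending down a 2nd: Eb3 → Db3.

Db3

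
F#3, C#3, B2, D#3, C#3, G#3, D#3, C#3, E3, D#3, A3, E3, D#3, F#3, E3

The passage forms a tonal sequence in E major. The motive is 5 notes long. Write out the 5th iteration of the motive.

C#4 G#3 F#3 A3 G#3

Taking 5-note groups, the heads are F#3, G#3, A3: the pattern moves up a 2nd.
Extending up a 2nd: B3 → C#4.
Statement 5 starts on C#4 and keeps the same diatonic contour: C#4 G#3 F#3 A3 G#3.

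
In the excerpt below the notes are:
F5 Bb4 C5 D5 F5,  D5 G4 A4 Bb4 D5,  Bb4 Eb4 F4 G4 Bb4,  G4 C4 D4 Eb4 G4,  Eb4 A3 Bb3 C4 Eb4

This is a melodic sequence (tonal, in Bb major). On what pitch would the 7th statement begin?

Taking 5-note groups, the heads are F5, D5, Bb4, G4, Eb4: the pattern moves down a 3rd.
Continuing: C4 → A3. Statement 7 starts on A3.

A3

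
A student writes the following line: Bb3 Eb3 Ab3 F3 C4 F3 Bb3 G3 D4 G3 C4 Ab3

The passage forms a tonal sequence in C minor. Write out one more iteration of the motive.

Eb4 Ab3 D4 Bb3

Taking 4-note groups, the heads are Bb3, C4, D4: the pattern moves up a 2nd.
So cell 4 is Eb4 Ab3 D4 Bb3.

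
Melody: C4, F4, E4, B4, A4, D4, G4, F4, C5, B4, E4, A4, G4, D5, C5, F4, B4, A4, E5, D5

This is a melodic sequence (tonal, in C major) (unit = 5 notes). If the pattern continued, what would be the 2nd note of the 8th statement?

F5

The unit is 5 notes. Position-2 pitches of the 4 shown cells: F4, G4, A4, B4.
Carrying that up a 2nd forward: C5 → D5 → E5 → F5.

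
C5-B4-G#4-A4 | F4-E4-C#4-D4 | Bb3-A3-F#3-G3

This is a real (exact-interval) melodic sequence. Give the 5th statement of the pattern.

With a 4-note motive the entries are C5, F4, Bb3, each down a 5th from the previous.
Extending down a 5th: Eb3 → Ab2.
From Ab2 the exact shape gives Ab2 G2 E2 F2.

Ab2 G2 E2 F2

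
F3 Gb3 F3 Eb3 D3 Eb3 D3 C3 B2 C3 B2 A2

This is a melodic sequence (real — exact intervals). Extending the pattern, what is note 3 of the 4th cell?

Grouping in 4s, the 3rd note of each cell is F3, D3, B2.
From B2, down a 3rd gives G#2.

G#2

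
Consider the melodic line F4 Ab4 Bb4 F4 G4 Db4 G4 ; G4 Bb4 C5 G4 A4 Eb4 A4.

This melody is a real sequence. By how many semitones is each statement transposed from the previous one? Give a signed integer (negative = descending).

2

With a 7-note motive the entries are F4, G4, each up a 2nd from the previous.
Counting half-steps from F4 to G4: 2.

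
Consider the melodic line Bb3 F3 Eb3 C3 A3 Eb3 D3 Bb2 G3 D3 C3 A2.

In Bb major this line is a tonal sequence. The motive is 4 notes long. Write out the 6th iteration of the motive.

D3 A2 G2 Eb2

Taking 4-note groups, the heads are Bb3, A3, G3: the pattern moves down a 2nd.
Extending down a 2nd: F3 → Eb3 → D3.
Statement 6 starts on D3 and keeps the same diatonic contour: D3 A2 G2 Eb2.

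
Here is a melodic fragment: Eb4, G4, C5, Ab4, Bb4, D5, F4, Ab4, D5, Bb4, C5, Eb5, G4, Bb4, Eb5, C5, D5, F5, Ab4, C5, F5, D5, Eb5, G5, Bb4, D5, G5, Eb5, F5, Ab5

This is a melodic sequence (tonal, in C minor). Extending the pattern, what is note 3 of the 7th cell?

Bb5

With 6-note cells, note 3 of each statement runs C5, D5, Eb5, F5, G5.
Extending up a 2nd: Ab5 → Bb5.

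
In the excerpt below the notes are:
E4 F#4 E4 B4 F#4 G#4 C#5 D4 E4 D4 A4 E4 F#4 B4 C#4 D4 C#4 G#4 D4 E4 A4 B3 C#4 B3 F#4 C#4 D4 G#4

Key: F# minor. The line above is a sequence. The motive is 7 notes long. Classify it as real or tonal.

Every note is diatonic to F# minor.
Cell 1 has +2 semitones from note 1 to 2, but cell 3 has +1 — the interval quality changes while the contour stays the same, which is the hallmark of a tonal sequence.

tonal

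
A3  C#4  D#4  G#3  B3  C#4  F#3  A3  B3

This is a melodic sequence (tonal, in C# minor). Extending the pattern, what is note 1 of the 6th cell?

C#3

With 3-note cells, note 1 of each statement runs A3, G#3, F#3.
Carrying that down a 2nd forward: E3 → D#3 → C#3.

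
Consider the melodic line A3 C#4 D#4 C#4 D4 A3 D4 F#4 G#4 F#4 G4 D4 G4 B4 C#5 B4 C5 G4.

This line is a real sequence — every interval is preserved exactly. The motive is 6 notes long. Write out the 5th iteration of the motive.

F5 A5 B5 A5 Bb5 F5

Taking 6-note groups, the heads are A3, D4, G4: the pattern moves up a 4th.
Continuing the starts: C5 → F5.
So cell 5 is F5 A5 B5 A5 Bb5 F5.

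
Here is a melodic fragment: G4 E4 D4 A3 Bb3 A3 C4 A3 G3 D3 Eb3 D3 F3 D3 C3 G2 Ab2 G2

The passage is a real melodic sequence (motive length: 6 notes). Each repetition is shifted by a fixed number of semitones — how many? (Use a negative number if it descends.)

-7

Unit = 6 notes; the statements start on G4, C4, F3, moving down a 5th each time.
G4→C4 is 60 − 67 = -7 semitones.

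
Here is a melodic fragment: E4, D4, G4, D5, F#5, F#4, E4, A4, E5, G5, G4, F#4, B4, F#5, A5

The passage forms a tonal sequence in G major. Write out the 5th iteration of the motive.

B4 A4 D5 A5 C6

Taking 5-note groups, the heads are E4, F#4, G4: the pattern moves up a 2nd.
Extending up a 2nd: A4 → B4.
Statement 5 starts on B4 and keeps the same diatonic contour: B4 A4 D5 A5 C6.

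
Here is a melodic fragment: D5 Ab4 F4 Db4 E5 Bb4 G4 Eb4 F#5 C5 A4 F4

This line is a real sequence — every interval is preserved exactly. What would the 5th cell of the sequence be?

A#5 E5 C#5 A4

Taking 4-note groups, the heads are D5, E5, F#5: the pattern moves up a 2nd.
Carrying on: G#5 → A#5.
So cell 5 is A#5 E5 C#5 A4.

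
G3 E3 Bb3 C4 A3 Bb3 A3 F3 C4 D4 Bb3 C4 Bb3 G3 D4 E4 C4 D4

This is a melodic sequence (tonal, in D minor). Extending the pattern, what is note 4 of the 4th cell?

F4

Grouping in 6s, the 4th note of each cell is C4, D4, E4.
Each moves up a 2nd; the next is F4.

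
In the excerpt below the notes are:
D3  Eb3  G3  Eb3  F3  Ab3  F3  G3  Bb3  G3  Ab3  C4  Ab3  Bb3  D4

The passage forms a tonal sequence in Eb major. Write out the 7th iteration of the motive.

Unit = 3 notes; the statements start on D3, Eb3, F3, G3, Ab3, moving up a 2nd each time.
Carrying on: Bb3 → C4.
Statement 7 starts on C4 and keeps the same diatonic contour: C4 D4 F4.

C4 D4 F4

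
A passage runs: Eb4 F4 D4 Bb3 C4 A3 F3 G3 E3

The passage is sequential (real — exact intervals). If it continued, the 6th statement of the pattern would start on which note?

D2

Taking 3-note groups, the heads are Eb4, Bb3, F3: the pattern moves down a 4th.
Continuing: C3 → G2 → D2. Statement 6 starts on D2.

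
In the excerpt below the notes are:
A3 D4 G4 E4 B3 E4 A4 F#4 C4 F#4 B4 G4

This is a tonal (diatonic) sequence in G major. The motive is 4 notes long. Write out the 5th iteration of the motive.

Taking 4-note groups, the heads are A3, B3, C4: the pattern moves up a 2nd.
Extending up a 2nd: D4 → E4.
So cell 5 is E4 A4 D5 B4.

E4 A4 D5 B4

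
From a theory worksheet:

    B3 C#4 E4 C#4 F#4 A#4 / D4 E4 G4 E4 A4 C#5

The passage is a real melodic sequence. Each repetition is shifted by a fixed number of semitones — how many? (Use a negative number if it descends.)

With a 6-note motive the entries are B3, D4, each up a 3rd from the previous.
Counting half-steps from B3 to D4: 3.

3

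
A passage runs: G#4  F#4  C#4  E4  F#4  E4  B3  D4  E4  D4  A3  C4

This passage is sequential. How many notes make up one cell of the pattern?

4

12 notes total. Splitting into 3 groups of 4:
G#4 F#4 C#4 E4 | F#4 E4 B3 D4 | E4 D4 A3 C4
Each cell is the previous one down a 2nd — so the unit is 4 notes.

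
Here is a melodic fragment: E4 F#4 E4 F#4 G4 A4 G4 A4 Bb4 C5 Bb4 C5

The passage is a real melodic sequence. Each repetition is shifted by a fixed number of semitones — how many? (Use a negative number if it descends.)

3

Unit = 4 notes; the statements start on E4, G4, Bb4, moving up a 3rd each time.
E4→G4 is 67 − 64 = 3 semitones.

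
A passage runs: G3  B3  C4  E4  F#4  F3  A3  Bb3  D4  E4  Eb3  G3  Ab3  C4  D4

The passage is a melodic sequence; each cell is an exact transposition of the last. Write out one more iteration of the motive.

Db3 F3 Gb3 Bb3 C4

Unit = 5 notes; the statements start on G3, F3, Eb3, moving down a 2nd each time.
From Db3 the exact shape gives Db3 F3 Gb3 Bb3 C4.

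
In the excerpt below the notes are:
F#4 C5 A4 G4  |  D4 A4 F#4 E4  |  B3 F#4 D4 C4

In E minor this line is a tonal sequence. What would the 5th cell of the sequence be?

E3 B3 G3 F#3

The 4-note cells begin on F#4, D4, B3 — each down a 3rd from the last.
Extending down a 3rd: G3 → E3.
So cell 5 is E3 B3 G3 F#3.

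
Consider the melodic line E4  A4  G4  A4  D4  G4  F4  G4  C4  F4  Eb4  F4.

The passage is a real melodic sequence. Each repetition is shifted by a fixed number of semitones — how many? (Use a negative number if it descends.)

-2

Unit = 4 notes; the statements start on E4, D4, C4, moving down a 2nd each time.
E4→D4 is 62 − 64 = -2 semitones.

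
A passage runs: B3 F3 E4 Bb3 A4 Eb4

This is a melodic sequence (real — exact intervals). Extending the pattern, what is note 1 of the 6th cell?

C6

Grouping in 2s, the 1st note of each cell is B3, E4, A4.
Extending up a 4th: D5 → G5 → C6.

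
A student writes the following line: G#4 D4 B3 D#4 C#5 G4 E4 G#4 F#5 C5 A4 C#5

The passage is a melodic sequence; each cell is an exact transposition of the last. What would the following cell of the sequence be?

With a 4-note motive the entries are G#4, C#5, F#5, each up a 4th from the previous.
Statement 4 starts on B5 and keeps the same exact contour: B5 F5 D5 F#5.

B5 F5 D5 F#5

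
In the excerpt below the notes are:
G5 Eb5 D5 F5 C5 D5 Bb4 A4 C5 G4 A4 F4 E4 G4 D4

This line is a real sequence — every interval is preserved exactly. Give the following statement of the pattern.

E4 C4 B3 D4 A3

The 5-note cells begin on G5, D5, A4 — each down a 4th from the last.
So cell 4 is E4 C4 B3 D4 A3.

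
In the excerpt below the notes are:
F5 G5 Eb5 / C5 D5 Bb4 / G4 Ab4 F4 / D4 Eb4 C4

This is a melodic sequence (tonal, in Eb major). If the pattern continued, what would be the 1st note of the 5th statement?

Ab3

Grouping in 3s, the 1st note of each cell is F5, C5, G4, D4.
One more down a 4th gives Ab3.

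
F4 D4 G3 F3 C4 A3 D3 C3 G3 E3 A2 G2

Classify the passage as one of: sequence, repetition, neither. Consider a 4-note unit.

sequence

Each 4-note cell is the previous one transposed down a 4th.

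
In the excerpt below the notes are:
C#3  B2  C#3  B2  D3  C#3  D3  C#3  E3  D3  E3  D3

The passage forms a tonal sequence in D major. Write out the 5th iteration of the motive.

The 4-note cells begin on C#3, D3, E3 — each up a 2nd from the last.
Carrying on: F#3 → G3.
So cell 5 is G3 F#3 G3 F#3.

G3 F#3 G3 F#3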